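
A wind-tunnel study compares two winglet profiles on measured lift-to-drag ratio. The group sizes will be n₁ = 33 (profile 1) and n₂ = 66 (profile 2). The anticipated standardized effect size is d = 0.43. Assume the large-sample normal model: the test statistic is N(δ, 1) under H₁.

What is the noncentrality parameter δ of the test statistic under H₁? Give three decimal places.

The noncentrality parameter scales effect size by the design's sample-size factor: δ = d / √(1/n₁ + 1/n₂) = 0.43 / √(1/33 + 1/66) = 2.0169

δ ≈ 2.017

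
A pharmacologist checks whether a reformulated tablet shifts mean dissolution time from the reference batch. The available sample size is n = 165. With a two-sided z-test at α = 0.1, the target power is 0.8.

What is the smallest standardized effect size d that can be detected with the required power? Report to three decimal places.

Required noncentrality: δ = z_{0.05} + z_{0.20} = 1.645 + 0.842 = 2.486.
(Lower-tail contribution to power is negligible for δ > 0.)
δ = d·√n ⇒ d = δ/√n = 2.486/√165 = 0.1936.

d ≈ 0.194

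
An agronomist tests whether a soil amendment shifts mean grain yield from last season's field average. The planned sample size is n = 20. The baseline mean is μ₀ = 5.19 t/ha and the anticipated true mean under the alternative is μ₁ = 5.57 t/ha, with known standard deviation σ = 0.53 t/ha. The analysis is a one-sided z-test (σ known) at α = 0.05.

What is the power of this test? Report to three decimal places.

Standardized effect: d = |μ₁ − μ₀| / σ = |5.57 − 5.19| / 0.53 = 0.7170
Noncentrality parameter: δ = d·√n = 0.7170 × √20 = 3.2064
One-sided α = 0.05 → critical value z_{0.05} = 1.645.
Power = Φ(δ − 1.645) = Φ(1.562) = 0.9408.

Power ≈ 0.941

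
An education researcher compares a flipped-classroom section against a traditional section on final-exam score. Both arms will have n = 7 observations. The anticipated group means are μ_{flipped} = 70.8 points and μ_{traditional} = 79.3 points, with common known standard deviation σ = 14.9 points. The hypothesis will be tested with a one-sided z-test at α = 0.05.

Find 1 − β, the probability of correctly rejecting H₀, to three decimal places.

Power ≈ 0.282

Standardized effect: d = |μ_{flipped} − μ_{traditional}| / σ = |70.8 − 79.3| / 14.9 = 0.5705
Noncentrality parameter: δ = d·√(n/2) = 0.5705 × √(7/2) = 1.0673
One-sided α = 0.05 → critical value z_{0.05} = 1.645.
Power = Φ(δ − 1.645) = Φ(-0.578) = 0.2818.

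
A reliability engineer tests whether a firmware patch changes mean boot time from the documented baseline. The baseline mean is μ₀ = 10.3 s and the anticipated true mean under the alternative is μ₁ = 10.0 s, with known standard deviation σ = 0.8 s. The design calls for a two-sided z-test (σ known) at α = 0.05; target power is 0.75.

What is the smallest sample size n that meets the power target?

n = 50

Standardized effect: d = |μ₁ − μ₀| / σ = |10.0 − 10.3| / 0.8 = 0.3750
For power 0.75 need Φ(δ − z_{0.025}) = 0.75, so δ = z_{0.025} + z_{0.25} = 1.960 + 0.674 = 2.634.
(The Φ(−δ − z_{α/2}) term is vanishingly small for δ > 0 and is dropped in the standard sample-size formula.)
δ = d·√n ⇒ n = (δ/d)² = (2.634 / 0.3750)² = 49.35.
Round up to the next whole unit.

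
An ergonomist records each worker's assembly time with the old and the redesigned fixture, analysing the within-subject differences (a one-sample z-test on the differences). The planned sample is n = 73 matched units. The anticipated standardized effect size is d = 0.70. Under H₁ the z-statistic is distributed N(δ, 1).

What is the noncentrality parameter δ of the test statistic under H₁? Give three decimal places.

δ ≈ 5.981

δ = d·√n = 0.70 × √73 = 5.9808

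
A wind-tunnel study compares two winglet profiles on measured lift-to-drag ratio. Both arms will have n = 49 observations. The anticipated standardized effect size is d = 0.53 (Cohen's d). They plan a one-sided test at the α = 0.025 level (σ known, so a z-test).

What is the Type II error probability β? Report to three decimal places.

Noncentrality parameter: δ = d·√(n/2) = 0.53 × √(49/2) = 2.6234
One-sided α = 0.025 → critical value z_{0.025} = 1.960.
Power = P(Z > 1.960 − δ) = Φ(0.663) = 0.7465.
Type II error: β = 1 − power = 1 − 0.7465 = 0.2535.

β ≈ 0.254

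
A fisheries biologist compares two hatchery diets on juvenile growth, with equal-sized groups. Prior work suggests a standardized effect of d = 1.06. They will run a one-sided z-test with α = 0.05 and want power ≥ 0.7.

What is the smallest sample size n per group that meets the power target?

n = 9 per group

For power 0.7 need Φ(δ − z_{0.05}) = 0.7, so δ = z_{0.05} + z_{0.30} = 1.645 + 0.524 = 2.169.
δ = d·√(n/2) ⇒ n = 2(δ/d)² = 2 × (2.169 / 1.06)² = 8.38.
Round up to the next whole unit.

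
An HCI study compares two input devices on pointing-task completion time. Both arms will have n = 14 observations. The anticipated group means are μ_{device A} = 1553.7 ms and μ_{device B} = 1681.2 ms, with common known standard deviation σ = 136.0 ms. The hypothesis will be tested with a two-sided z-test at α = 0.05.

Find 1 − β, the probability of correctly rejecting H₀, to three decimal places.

Power ≈ 0.699

Standardized effect: d = |μ_{device A} − μ_{device B}| / σ = |1553.7 − 1681.2| / 136.0 = 0.9375
Noncentrality parameter: δ = d·√(n/2) = 0.9375 × √(14/2) = 2.4804
Critical value for a two-sided test at α = 0.05: z_{α/2} = 1.960.
Power = Φ(δ − 1.960) + Φ(−δ − 1.960) = Φ(0.520) + Φ(-4.440) = 0.6986 + 0.0000 = 0.6986.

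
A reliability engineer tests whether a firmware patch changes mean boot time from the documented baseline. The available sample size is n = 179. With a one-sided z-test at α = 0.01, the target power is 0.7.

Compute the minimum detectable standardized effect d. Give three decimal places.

Required noncentrality: δ = z_{0.01} + z_{0.30} = 2.326 + 0.524 = 2.851.
δ = d·√n ⇒ d = δ/√n = 2.851/√179 = 0.2131.

d ≈ 0.213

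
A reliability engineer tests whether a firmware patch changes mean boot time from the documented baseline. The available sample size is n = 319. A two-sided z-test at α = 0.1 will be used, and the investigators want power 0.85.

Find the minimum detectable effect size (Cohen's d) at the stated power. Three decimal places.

d ≈ 0.150

Need Φ(δ − 1.645) = 0.85, so δ = 1.645 + 1.036 = 2.681.
(The second rejection-region term Φ(−δ − z_{α/2}) is negligible and dropped.)
δ = d·√n ⇒ d = δ/√n = 2.681/√319 = 0.1501.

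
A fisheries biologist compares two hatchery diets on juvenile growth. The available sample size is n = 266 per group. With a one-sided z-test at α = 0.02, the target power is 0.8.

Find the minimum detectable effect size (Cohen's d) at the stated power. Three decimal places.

Need Φ(δ − 2.054) = 0.8, so δ = 2.054 + 0.842 = 2.895.
δ = d·√(n/2) ⇒ d = δ/√(n/2) = 2.895/√(266/2) = 0.2511.

d ≈ 0.251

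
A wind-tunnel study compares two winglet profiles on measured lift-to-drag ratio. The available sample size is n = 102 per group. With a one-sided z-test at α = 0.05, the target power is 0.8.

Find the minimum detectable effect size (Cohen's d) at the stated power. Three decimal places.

d ≈ 0.348

Need Φ(δ − 1.645) = 0.8, so δ = 1.645 + 0.842 = 2.486.
δ = d·√(n/2) ⇒ d = δ/√(n/2) = 2.486/√(102/2) = 0.3482.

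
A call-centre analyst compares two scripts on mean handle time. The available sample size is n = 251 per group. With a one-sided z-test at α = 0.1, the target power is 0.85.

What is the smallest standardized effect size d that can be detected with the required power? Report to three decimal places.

d ≈ 0.207

Need Φ(δ − 1.282) = 0.85, so δ = 1.282 + 1.036 = 2.318.
δ = d·√(n/2) ⇒ d = δ/√(n/2) = 2.318/√(251/2) = 0.2069.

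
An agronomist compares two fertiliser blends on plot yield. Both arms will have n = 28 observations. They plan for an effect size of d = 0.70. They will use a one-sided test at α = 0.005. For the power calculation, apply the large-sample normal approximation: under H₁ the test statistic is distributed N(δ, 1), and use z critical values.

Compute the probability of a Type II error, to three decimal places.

β ≈ 0.483

Noncentrality parameter: δ = d·√(n/2) = 0.70 × √(28/2) = 2.6192
Critical value for a one-sided test at α = 0.005: z_α = 2.576.
Power = P(Z > 2.576 − δ) = Φ(0.043) = 0.5173.
Type II error: β = 1 − power = 1 − 0.5173 = 0.4827.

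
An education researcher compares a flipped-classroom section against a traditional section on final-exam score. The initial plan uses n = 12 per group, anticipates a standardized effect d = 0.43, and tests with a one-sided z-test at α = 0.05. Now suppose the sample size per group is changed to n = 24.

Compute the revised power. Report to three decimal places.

With n = 24 per group: δ = d·√(n/2) = 0.43 × √(24/2) = 1.4896. Critical value z_{0.05} = 1.645.
Revised power = Φ(δ − 1.645) = Φ(-0.155) = 0.4383.

Power ≈ 0.438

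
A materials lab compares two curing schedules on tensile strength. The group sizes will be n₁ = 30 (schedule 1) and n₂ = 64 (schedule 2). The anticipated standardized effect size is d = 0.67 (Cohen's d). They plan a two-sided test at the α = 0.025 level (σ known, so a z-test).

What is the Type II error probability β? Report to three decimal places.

Noncentrality parameter: δ = d / √(1/n₁ + 1/n₂) = 0.67 / √(1/30 + 1/64) = 3.0280
Critical value for a two-sided test at α = 0.025: z_{α/2} = 2.241.
Power = Φ(δ − 2.241) + Φ(−δ − 2.241) = Φ(0.787) + Φ(-5.269) = 0.7843 + 0.0000 = 0.7843.
Type II error: β = 1 − power = 1 − 0.7843 = 0.2157.

β ≈ 0.216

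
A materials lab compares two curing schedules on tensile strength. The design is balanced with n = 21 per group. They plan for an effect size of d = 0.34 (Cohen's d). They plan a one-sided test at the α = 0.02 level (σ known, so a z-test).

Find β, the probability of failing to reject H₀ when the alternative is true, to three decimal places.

β ≈ 0.829

Noncentrality parameter: δ = d·√(n/2) = 0.34 × √(21/2) = 1.1017
One-sided α = 0.02 → critical value z_{0.02} = 2.054.
Power = Φ(δ − 2.054) = Φ(-0.952) = 0.1705.
Type II error: β = 1 − power = 1 − 0.1705 = 0.8295.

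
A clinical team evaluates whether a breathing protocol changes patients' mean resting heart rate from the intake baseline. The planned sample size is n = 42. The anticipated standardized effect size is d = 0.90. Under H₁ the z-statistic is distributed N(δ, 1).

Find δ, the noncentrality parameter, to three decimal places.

δ ≈ 5.833

The noncentrality parameter scales effect size by the design's sample-size factor: δ = d·√n = 0.90 × √42 = 5.8327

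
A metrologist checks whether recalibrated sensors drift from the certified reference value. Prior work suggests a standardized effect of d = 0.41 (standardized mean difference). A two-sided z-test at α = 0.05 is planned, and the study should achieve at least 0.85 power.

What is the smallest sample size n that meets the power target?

n = 54

For power 0.85 need Φ(δ − z_{0.025}) = 0.85, so δ = z_{0.025} + z_{0.15} = 1.960 + 1.036 = 2.996.
(Ignoring the negligible lower-tail rejection probability gives the usual closed-form inversion.)
δ = d·√n ⇒ n = (δ/d)² = (2.996 / 0.41)² = 53.41.
Rounding up, n = 54.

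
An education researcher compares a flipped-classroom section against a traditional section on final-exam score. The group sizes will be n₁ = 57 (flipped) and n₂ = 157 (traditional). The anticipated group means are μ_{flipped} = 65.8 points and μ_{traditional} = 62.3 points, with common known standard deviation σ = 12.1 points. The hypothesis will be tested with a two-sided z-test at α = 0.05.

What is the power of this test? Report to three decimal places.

Standardized effect: d = |μ_{flipped} − μ_{traditional}| / σ = |65.8 − 62.3| / 12.1 = 0.2893
Noncentrality parameter: δ = d / √(1/n₁ + 1/n₂) = 0.2893 / √(1/57 + 1/157) = 1.8705
Critical value for a two-sided test at α = 0.05: z_{α/2} = 1.960.
Power = Φ(δ − 1.960) + Φ(−δ − 1.960) = Φ(-0.089) + Φ(-3.830) = 0.4644 + 0.0001 = 0.4644.

Power ≈ 0.464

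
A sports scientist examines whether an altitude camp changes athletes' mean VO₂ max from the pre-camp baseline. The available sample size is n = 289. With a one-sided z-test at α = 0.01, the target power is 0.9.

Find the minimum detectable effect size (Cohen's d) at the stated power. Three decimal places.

d ≈ 0.212

Required noncentrality: δ = z_{0.01} + z_{0.10} = 2.326 + 1.282 = 3.608.
δ = d·√n ⇒ d = δ/√n = 3.608/√289 = 0.2122.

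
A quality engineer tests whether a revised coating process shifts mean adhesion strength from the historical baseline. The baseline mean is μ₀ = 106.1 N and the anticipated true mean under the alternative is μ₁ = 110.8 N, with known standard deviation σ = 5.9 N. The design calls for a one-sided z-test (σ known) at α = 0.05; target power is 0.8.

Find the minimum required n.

Standardized effect: d = |μ₁ − μ₀| / σ = |110.8 − 106.1| / 5.9 = 0.7966
Set Φ(δ − 1.645) = 0.8; then δ − 1.645 = Φ⁻¹(0.8) = 0.842, giving δ = 2.486.
δ = d·√n ⇒ n = (δ/d)² = (2.486 / 0.7966)² = 9.74.
Round up to the next whole unit.

n = 10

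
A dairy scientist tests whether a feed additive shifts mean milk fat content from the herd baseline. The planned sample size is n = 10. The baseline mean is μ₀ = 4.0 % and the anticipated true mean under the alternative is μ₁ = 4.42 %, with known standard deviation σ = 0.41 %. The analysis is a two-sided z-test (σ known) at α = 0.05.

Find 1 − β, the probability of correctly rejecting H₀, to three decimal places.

Power ≈ 0.900

Standardized effect: d = |μ₁ − μ₀| / σ = |4.42 − 4.0| / 0.41 = 1.0244
Noncentrality parameter: δ = d·√n = 1.0244 × √10 = 3.2394
Two-sided α = 0.05 → critical value z_{0.025} = 1.960.
Power = Φ(δ − 1.960) + Φ(−δ − 1.960) = Φ(1.279) + Φ(-5.199) = 0.8996 + 0.0000 = 0.8996.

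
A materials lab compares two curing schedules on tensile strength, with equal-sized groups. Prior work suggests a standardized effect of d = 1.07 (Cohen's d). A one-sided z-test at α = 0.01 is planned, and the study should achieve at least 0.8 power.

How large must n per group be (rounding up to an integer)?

For power 0.8 need Φ(δ − z_{0.01}) = 0.8, so δ = z_{0.01} + z_{0.20} = 2.326 + 0.842 = 3.168.
δ = d·√(n/2) ⇒ n = 2(δ/d)² = 2 × (3.168 / 1.07)² = 17.53.
Round up to the next whole unit.

n = 18 per group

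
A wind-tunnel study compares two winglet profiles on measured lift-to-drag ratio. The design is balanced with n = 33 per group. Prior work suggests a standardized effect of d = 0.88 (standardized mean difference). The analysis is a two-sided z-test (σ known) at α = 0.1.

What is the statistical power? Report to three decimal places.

Power ≈ 0.973

Noncentrality parameter: δ = d·√(n/2) = 0.88 × √(33/2) = 3.5746
Critical value for a two-sided test at α = 0.1: z_{α/2} = 1.645.
Power = Φ(δ − 1.645) + Φ(−δ − 1.645) = Φ(1.930) + Φ(-5.219) = 0.9732 + 0.0000 = 0.9732.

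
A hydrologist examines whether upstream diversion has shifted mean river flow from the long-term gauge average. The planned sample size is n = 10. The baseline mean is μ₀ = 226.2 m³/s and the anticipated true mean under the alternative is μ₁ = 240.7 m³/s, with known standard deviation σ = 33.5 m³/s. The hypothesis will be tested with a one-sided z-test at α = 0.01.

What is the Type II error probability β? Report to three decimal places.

β ≈ 0.831

Standardized effect: d = |μ₁ − μ₀| / σ = |240.7 − 226.2| / 33.5 = 0.4328
Noncentrality parameter: δ = d·√n = 0.4328 × √10 = 1.3687
One-sided α = 0.01 → critical value z_{0.01} = 2.326.
Power = P(Z > 2.326 − δ) = Φ(-0.958) = 0.1691.
Type II error: β = 1 − power = 1 − 0.1691 = 0.8309.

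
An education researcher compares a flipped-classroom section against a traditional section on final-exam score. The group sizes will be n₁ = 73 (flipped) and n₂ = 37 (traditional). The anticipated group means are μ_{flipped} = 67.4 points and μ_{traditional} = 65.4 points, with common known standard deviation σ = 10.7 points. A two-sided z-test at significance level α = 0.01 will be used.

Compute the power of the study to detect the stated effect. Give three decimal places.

Standardized effect: d = |μ_{flipped} − μ_{traditional}| / σ = |67.4 − 65.4| / 10.7 = 0.1869
Noncentrality parameter: δ = d / √(1/n₁ + 1/n₂) = 0.1869 / √(1/73 + 1/37) = 0.9262
Two-sided α = 0.01 → critical value z_{0.005} = 2.576.
Power = Φ(δ − 2.576) + Φ(−δ − 2.576) = Φ(-1.650) + Φ(-3.502) = 0.0495 + 0.0002 = 0.0497.

Power ≈ 0.050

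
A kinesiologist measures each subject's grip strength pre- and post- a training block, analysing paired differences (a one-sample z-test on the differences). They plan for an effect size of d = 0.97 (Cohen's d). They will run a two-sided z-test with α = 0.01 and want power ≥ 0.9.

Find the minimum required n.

Set Φ(δ − 2.576) = 0.9; then δ − 2.576 = Φ⁻¹(0.9) = 1.282, giving δ = 3.857.
(The Φ(−δ − z_{α/2}) term is vanishingly small for δ > 0 and is dropped in the standard sample-size formula.)
δ = d·√n ⇒ n = (δ/d)² = (3.857 / 0.97)² = 15.81.
Round up to the next whole unit.

n = 16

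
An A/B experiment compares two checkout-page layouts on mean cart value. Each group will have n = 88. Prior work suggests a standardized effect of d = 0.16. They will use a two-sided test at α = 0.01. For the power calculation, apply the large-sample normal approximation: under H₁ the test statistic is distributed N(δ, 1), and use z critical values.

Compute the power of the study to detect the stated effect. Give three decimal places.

Power ≈ 0.065

Noncentrality parameter: δ = d·√(n/2) = 0.16 × √(88/2) = 1.0613
Two-sided α = 0.01 → critical value z_{0.005} = 2.576.
Power = Φ(δ − 2.576) + Φ(−δ − 2.576) = Φ(-1.515) + Φ(-3.637) = 0.0649 + 0.0001 = 0.0651.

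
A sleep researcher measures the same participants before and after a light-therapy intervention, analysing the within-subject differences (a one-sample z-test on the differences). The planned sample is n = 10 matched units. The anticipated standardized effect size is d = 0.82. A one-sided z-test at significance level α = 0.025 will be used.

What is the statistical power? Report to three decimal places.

Power ≈ 0.737

Noncentrality parameter: δ = d·√n = 0.82 × √10 = 2.5931
One-sided α = 0.025 → critical value z_{0.025} = 1.960.
Power = P(Z > 1.960 − δ) = Φ(0.633) = 0.7367.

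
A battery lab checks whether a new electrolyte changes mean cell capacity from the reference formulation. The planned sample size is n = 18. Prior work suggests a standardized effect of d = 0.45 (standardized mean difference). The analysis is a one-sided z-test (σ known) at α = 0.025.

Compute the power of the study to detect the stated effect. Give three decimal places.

Noncentrality parameter: δ = d·√n = 0.45 × √18 = 1.9092
Critical value for a one-sided test at α = 0.025: z_α = 1.960.
Power = Φ(δ − 1.960) = Φ(-0.051) = 0.4798.

Power ≈ 0.480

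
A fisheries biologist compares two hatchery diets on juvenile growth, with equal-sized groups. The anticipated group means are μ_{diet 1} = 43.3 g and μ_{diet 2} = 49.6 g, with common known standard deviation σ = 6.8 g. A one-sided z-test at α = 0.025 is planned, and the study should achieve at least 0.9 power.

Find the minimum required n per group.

Standardized effect: d = |μ_{diet 1} − μ_{diet 2}| / σ = |43.3 − 49.6| / 6.8 = 0.9265
Set Φ(δ − 1.960) = 0.9; then δ − 1.960 = Φ⁻¹(0.9) = 1.282, giving δ = 3.242.
δ = d·√(n/2) ⇒ n = 2(δ/d)² = 2 × (3.242 / 0.9265)² = 24.48.
Rounding up, n = 25 per group.

n = 25 per group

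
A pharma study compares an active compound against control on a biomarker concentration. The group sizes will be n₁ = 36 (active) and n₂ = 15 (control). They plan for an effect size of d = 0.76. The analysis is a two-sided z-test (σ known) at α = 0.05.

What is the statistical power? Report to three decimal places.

Noncentrality parameter: δ = d / √(1/n₁ + 1/n₂) = 0.76 / √(1/36 + 1/15) = 2.4730
Two-sided α = 0.05 → critical value z_{0.025} = 1.960.
Power = Φ(δ − 1.960) + Φ(−δ − 1.960) = Φ(0.513) + Φ(-4.433) = 0.6960 + 0.0000 = 0.6960.

Power ≈ 0.696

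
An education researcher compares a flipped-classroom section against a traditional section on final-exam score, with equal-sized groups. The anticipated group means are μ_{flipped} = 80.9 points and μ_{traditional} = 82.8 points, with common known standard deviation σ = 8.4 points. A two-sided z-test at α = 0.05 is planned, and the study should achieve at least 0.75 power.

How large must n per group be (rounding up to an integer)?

n = 272 per group

Standardized effect: d = |μ_{flipped} − μ_{traditional}| / σ = |80.9 − 82.8| / 8.4 = 0.2262
For power 0.75 need Φ(δ − z_{0.025}) = 0.75, so δ = z_{0.025} + z_{0.25} = 1.960 + 0.674 = 2.634.
(Ignoring the negligible lower-tail rejection probability gives the usual closed-form inversion.)
δ = d·√(n/2) ⇒ n = 2(δ/d)² = 2 × (2.634 / 0.2262)² = 271.31.
Rounding up, n = 272 per group.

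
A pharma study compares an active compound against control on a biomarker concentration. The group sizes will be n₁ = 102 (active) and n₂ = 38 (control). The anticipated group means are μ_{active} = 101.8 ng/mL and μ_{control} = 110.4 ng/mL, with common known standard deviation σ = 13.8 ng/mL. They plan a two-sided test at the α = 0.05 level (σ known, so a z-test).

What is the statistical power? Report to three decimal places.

Power ≈ 0.906

Standardized effect: d = |μ_{active} − μ_{control}| / σ = |101.8 − 110.4| / 13.8 = 0.6232
Noncentrality parameter: δ = d / √(1/n₁ + 1/n₂) = 0.6232 / √(1/102 + 1/38) = 3.2790
Critical value for a two-sided test at α = 0.05: z_{α/2} = 1.960.
Power = Φ(δ − 1.960) + Φ(−δ − 1.960) = Φ(1.319) + Φ(-5.239) = 0.9064 + 0.0000 = 0.9064.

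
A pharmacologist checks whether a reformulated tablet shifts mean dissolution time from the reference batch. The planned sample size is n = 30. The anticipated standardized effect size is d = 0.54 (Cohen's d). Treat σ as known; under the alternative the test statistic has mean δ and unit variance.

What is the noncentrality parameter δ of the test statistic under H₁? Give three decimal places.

δ ≈ 2.958

δ = d·√n = 0.54 × √30 = 2.9577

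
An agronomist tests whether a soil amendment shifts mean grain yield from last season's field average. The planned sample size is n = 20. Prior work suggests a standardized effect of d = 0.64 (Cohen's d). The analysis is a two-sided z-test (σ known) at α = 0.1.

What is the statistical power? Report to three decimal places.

Noncentrality parameter: δ = d·√n = 0.64 × √20 = 2.8622
Two-sided α = 0.1 → critical value z_{0.05} = 1.645.
Power = Φ(δ − 1.645) + Φ(−δ − 1.645) = Φ(1.217) + Φ(-4.507) = 0.8883 + 0.0000 = 0.8883.

Power ≈ 0.888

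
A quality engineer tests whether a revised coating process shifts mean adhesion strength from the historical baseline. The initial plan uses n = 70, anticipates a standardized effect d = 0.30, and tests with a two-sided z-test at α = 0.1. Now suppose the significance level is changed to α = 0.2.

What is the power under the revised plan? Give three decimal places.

δ = d·√n = 0.30 × √70 = 2.5100 (unchanged). New critical value: z_{0.1} = 1.282.
Revised power = Φ(δ − 1.282) + Φ(−δ − 1.282) = Φ(1.228) + Φ(-3.792) = 0.8904 + 0.0001 = 0.8904.

Power ≈ 0.890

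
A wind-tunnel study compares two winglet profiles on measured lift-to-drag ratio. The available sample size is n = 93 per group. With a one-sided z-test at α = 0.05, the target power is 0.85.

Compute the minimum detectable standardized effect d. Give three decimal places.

Need Φ(δ − 1.645) = 0.85, so δ = 1.645 + 1.036 = 2.681.
δ = d·√(n/2) ⇒ d = δ/√(n/2) = 2.681/√(93/2) = 0.3932.

d ≈ 0.393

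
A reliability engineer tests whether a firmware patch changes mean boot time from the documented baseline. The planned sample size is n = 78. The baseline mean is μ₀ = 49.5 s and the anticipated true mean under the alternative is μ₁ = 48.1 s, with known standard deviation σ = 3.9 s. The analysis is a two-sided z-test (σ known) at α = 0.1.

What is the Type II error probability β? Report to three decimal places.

β ≈ 0.064

Standardized effect: d = |μ₁ − μ₀| / σ = |48.1 − 49.5| / 3.9 = 0.3590
Noncentrality parameter: δ = d·√n = 0.3590 × √78 = 3.1704
Two-sided α = 0.1 → critical value z_{0.05} = 1.645.
Power = Φ(δ − 1.645) + Φ(−δ − 1.645) = Φ(1.526) + Φ(-4.815) = 0.9364 + 0.0000 = 0.9364.
Type II error: β = 1 − power = 1 − 0.9364 = 0.0636.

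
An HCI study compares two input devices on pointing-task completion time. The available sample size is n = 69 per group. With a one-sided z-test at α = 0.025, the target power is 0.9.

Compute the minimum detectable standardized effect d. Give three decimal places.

Required noncentrality: δ = z_{0.025} + z_{0.10} = 1.960 + 1.282 = 3.242.
δ = d·√(n/2) ⇒ d = δ/√(n/2) = 3.242/√(69/2) = 0.5519.

d ≈ 0.552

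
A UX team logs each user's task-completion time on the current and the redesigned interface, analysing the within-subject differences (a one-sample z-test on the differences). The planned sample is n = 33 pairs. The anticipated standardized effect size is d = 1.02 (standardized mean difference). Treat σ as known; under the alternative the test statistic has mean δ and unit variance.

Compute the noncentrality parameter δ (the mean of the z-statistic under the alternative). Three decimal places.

δ ≈ 5.859

The noncentrality parameter scales effect size by the design's sample-size factor: δ = d·√n = 1.02 × √33 = 5.8595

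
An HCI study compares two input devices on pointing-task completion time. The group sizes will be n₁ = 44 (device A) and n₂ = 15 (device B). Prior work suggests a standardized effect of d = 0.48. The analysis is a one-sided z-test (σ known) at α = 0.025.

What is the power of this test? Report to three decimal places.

Noncentrality parameter: δ = d / √(1/n₁ + 1/n₂) = 0.48 / √(1/44 + 1/15) = 1.6054
One-sided α = 0.025 → critical value z_{0.025} = 1.960.
Power = Φ(δ − 1.960) = Φ(-0.355) = 0.3615.

Power ≈ 0.361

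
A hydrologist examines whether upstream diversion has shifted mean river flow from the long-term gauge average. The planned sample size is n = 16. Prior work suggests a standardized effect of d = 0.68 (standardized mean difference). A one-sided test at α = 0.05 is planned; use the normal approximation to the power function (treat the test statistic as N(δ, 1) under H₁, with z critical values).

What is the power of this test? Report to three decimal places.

Noncentrality parameter: λ = d·√n = 0.68 × √16 = 2.7200
Critical value for a one-sided test at α = 0.05: z_α = 1.645.
Power = P(Z > 1.645 − λ) = Φ(1.075) = 0.8588.

Power ≈ 0.859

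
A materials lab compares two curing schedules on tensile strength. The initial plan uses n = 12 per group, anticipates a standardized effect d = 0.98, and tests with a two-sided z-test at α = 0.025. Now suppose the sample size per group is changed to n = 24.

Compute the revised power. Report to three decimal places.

With n = 24 per group: δ = d·√(n/2) = 0.98 × √(24/2) = 3.3948. Critical value z_{0.0125} = 2.241.
Revised power = Φ(δ − 2.241) + Φ(−δ − 2.241) = Φ(1.153) + Φ(-5.636) = 0.8756 + 0.0000 = 0.8756.

Power ≈ 0.876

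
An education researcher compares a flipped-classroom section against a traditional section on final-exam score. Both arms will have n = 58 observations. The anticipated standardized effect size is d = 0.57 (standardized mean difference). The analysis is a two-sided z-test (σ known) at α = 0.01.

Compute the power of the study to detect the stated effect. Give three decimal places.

Power ≈ 0.689

Noncentrality parameter: δ = d·√(n/2) = 0.57 × √(58/2) = 3.0695
Two-sided α = 0.01 → critical value z_{0.005} = 2.576.
Power = Φ(δ − 2.576) + Φ(−δ − 2.576) = Φ(0.494) + Φ(-5.645) = 0.6892 + 0.0000 = 0.6892.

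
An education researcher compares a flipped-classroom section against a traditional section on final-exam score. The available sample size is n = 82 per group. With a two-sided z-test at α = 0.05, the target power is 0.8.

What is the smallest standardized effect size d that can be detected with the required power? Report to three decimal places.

d ≈ 0.438

Required noncentrality: δ = z_{0.025} + z_{0.20} = 1.960 + 0.842 = 2.802.
(Lower-tail contribution to power is negligible for δ > 0.)
δ = d·√(n/2) ⇒ d = δ/√(n/2) = 2.802/√(82/2) = 0.4375.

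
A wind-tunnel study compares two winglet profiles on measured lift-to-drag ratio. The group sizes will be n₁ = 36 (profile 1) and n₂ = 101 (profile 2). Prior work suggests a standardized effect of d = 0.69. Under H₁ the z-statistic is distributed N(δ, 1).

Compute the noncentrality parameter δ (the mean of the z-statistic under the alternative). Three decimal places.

The noncentrality parameter scales effect size by the design's sample-size factor: δ = d / √(1/n₁ + 1/n₂) = 0.69 / √(1/36 + 1/101) = 3.5547

δ ≈ 3.555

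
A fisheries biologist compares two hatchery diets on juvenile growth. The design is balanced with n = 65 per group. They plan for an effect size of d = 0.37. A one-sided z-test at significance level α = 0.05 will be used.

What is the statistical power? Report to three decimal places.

Power ≈ 0.679

Noncentrality parameter: δ = d·√(n/2) = 0.37 × √(65/2) = 2.1093
One-sided α = 0.05 → critical value z_{0.05} = 1.645.
Power = Φ(δ − 1.645) = Φ(0.464) = 0.6788.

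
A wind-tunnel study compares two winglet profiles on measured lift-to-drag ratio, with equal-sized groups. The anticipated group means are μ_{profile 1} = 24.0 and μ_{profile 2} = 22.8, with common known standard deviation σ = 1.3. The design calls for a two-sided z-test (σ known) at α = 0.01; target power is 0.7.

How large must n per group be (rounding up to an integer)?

Standardized effect: d = |μ_{profile 1} − μ_{profile 2}| / σ = |24.0 − 22.8| / 1.3 = 0.9231
For power 0.7 need Φ(δ − z_{0.005}) = 0.7, so δ = z_{0.005} + z_{0.30} = 2.576 + 0.524 = 3.100.
(For δ > 0 the lower-tail rejection region contributes negligibly to power, so the one-term inversion is standard.)
δ = d·√(n/2) ⇒ n = 2(δ/d)² = 2 × (3.100 / 0.9231)² = 22.56.
Round up to the next whole unit.

n = 23 per group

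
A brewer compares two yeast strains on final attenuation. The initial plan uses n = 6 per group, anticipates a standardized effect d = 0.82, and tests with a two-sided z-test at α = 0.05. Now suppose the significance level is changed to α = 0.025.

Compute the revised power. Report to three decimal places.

δ = d·√(n/2) = 0.82 × √(6/2) = 1.4203 (unchanged). New critical value: z_{0.0125} = 2.241.
Revised power = Φ(δ − 2.241) + Φ(−δ − 2.241) = Φ(-0.821) + Φ(-3.662) = 0.2058 + 0.0001 = 0.2059.

Power ≈ 0.206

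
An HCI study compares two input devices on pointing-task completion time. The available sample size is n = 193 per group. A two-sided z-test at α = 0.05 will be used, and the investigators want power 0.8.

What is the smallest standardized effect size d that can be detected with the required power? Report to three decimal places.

Need Φ(δ − 1.960) = 0.8, so δ = 1.960 + 0.842 = 2.802.
(The second rejection-region term Φ(−δ − z_{α/2}) is negligible and dropped.)
δ = d·√(n/2) ⇒ d = δ/√(n/2) = 2.802/√(193/2) = 0.2852.

d ≈ 0.285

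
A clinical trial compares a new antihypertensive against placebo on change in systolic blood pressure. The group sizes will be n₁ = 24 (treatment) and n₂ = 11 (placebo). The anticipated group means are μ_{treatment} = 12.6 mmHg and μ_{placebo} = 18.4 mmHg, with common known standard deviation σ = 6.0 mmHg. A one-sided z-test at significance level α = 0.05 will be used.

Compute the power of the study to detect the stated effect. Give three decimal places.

Standardized effect: d = |μ_{treatment} − μ_{placebo}| / σ = |12.6 − 18.4| / 6.0 = 0.9667
Noncentrality parameter: δ = d / √(1/n₁ + 1/n₂) = 0.9667 / √(1/24 + 1/11) = 2.6549
One-sided α = 0.05 → critical value z_{0.05} = 1.645.
Power = P(Z > 1.645 − δ) = Φ(1.010) = 0.8438.

Power ≈ 0.844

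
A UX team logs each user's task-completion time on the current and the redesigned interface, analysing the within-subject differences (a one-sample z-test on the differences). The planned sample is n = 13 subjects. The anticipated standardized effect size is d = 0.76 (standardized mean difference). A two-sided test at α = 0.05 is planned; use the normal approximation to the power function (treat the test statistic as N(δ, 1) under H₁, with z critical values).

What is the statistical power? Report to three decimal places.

Power ≈ 0.782

Noncentrality parameter: δ = d·√n = 0.76 × √13 = 2.7402
Two-sided α = 0.05 → critical value z_{0.025} = 1.960.
Power = Φ(δ − 1.960) + Φ(−δ − 1.960) = Φ(0.780) + Φ(-4.700) = 0.7824 + 0.0000 = 0.7824.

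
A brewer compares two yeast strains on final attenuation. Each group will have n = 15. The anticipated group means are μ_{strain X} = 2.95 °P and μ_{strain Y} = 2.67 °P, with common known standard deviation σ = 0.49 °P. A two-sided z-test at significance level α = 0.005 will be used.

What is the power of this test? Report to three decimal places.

Standardized effect: d = |μ_{strain X} − μ_{strain Y}| / σ = |2.95 − 2.67| / 0.49 = 0.5714
Noncentrality parameter: δ = d·√(n/2) = 0.5714 × √(15/2) = 1.5649
Two-sided α = 0.005 → critical value z_{0.0025} = 2.807.
Power = Φ(δ − 2.807) + Φ(−δ − 2.807) = Φ(-1.242) + Φ(-4.372) = 0.1071 + 0.0000 = 0.1071.

Power ≈ 0.107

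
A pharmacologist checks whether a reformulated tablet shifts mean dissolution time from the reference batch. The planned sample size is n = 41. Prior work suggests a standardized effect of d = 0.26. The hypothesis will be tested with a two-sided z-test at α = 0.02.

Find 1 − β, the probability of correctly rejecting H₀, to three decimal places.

Noncentrality parameter: λ = d·√n = 0.26 × √41 = 1.6648
Critical value for a two-sided test at α = 0.02: z_{α/2} = 2.326.
Power = Φ(λ − 2.326) + Φ(−λ − 2.326) = Φ(-0.662) + Φ(-3.991) = 0.2541 + 0.0000 = 0.2542.

Power ≈ 0.254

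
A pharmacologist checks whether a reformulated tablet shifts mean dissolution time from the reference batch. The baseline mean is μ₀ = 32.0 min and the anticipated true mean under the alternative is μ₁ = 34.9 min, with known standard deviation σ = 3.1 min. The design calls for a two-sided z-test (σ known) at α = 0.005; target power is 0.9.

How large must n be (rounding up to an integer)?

n = 20

Standardized effect: d = |μ₁ − μ₀| / σ = |34.9 − 32.0| / 3.1 = 0.9355
Set Φ(δ − 2.807) = 0.9; then δ − 2.807 = Φ⁻¹(0.9) = 1.282, giving δ = 4.089.
(Ignoring the negligible lower-tail rejection probability gives the usual closed-form inversion.)
δ = d·√n ⇒ n = (δ/d)² = (4.089 / 0.9355)² = 19.10.
Round up to the next whole unit.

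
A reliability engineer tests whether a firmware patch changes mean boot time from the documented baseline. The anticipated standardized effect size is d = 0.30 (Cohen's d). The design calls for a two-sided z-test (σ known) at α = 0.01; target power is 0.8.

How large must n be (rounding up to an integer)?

Set Φ(δ − 2.576) = 0.8; then δ − 2.576 = Φ⁻¹(0.8) = 0.842, giving δ = 3.417.
(Ignoring the negligible lower-tail rejection probability gives the usual closed-form inversion.)
δ = d·√n ⇒ n = (δ/d)² = (3.417 / 0.30)² = 129.77.
Rounding up, n = 130.

n = 130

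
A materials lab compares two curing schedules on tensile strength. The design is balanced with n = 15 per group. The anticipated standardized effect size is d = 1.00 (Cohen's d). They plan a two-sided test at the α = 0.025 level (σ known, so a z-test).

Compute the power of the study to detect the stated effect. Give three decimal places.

Noncentrality parameter: λ = d·√(n/2) = 1.00 × √(15/2) = 2.7386
Critical value for a two-sided test at α = 0.025: z_{α/2} = 2.241.
Power = Φ(λ − 2.241) + Φ(−λ − 2.241) = Φ(0.497) + Φ(-4.980) = 0.6905 + 0.0000 = 0.6905.

Power ≈ 0.690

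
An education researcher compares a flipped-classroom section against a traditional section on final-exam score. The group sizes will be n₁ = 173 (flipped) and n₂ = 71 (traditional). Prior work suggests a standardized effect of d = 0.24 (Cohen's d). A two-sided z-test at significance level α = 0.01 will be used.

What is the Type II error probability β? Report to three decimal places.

Noncentrality parameter: λ = d / √(1/n₁ + 1/n₂) = 0.24 / √(1/173 + 1/71) = 1.7028
Critical value for a two-sided test at α = 0.01: z_{α/2} = 2.576.
Power = Φ(λ − 2.576) + Φ(−λ − 2.576) = Φ(-0.873) + Φ(-4.279) = 0.1913 + 0.0000 = 0.1913.
Type II error: β = 1 − power = 1 − 0.1913 = 0.8087.

β ≈ 0.809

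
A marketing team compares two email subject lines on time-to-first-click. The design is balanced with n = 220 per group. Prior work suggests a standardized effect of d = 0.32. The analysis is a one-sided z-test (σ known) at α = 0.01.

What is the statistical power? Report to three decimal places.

Noncentrality parameter: δ = d·√(n/2) = 0.32 × √(220/2) = 3.3562
One-sided α = 0.01 → critical value z_{0.01} = 2.326.
Power = Φ(δ − 2.326) = Φ(1.030) = 0.8485.

Power ≈ 0.848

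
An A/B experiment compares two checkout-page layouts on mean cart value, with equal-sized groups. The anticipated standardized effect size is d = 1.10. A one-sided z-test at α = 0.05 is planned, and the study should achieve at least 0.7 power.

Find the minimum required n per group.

n = 8 per group

For power 0.7 need Φ(δ − z_{0.05}) = 0.7, so δ = z_{0.05} + z_{0.30} = 1.645 + 0.524 = 2.169.
δ = d·√(n/2) ⇒ n = 2(δ/d)² = 2 × (2.169 / 1.10)² = 7.78.
Rounding up, n = 8 per group.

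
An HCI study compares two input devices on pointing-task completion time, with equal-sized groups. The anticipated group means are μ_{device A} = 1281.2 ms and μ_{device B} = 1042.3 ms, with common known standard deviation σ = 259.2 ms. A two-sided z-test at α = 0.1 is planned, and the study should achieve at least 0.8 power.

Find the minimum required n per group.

Standardized effect: d = |μ_{device A} − μ_{device B}| / σ = |1281.2 − 1042.3| / 259.2 = 0.9217
Set Φ(δ − 1.645) = 0.8; then δ − 1.645 = Φ⁻¹(0.8) = 0.842, giving δ = 2.486.
(The Φ(−δ − z_{α/2}) term is vanishingly small for δ > 0 and is dropped in the standard sample-size formula.)
δ = d·√(n/2) ⇒ n = 2(δ/d)² = 2 × (2.486 / 0.9217)² = 14.56.
Rounding up, n = 15 per group.

n = 15 per group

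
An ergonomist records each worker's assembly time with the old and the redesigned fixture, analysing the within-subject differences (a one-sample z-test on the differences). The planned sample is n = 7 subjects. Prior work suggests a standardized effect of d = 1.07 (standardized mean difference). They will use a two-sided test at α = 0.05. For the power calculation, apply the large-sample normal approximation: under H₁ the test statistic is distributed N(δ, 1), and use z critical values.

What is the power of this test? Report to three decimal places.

Noncentrality parameter: δ = d·√n = 1.07 × √7 = 2.8310
Two-sided α = 0.05 → critical value z_{0.025} = 1.960.
Power = Φ(δ − 1.960) + Φ(−δ − 1.960) = Φ(0.871) + Φ(-4.791) = 0.8081 + 0.0000 = 0.8081.

Power ≈ 0.808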